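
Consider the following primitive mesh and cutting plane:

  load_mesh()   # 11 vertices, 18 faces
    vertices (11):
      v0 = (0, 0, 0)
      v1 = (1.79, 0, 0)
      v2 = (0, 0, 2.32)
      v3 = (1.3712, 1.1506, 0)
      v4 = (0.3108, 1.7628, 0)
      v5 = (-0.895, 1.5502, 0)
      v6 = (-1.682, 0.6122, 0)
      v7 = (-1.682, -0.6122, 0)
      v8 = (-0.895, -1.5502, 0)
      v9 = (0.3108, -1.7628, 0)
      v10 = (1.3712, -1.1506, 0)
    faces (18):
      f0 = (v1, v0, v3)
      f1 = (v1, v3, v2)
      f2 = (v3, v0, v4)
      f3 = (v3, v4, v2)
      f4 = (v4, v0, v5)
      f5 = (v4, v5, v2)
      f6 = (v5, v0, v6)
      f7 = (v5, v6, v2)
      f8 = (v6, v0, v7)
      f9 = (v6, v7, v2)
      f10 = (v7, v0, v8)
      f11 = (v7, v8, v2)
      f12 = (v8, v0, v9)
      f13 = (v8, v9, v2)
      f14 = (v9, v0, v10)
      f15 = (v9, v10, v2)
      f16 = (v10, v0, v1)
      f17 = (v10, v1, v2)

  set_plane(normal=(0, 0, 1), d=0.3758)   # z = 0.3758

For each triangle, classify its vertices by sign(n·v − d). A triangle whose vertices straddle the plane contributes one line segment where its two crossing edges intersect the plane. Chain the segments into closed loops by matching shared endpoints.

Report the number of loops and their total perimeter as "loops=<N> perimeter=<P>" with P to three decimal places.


Straddling triangles (9 of 18):
  (v1,v3,v2) [--+] → (1.14909, 0.964223, 0.3758)–(1.50005, 0, 0.3758)  len=1.0261
  (v3,v4,v2) [--+] → (0.260456, 1.47726, 0.3758)–(1.14909, 0.964223, 0.3758)  len=1.0261
  (v4,v5,v2) [--+] → (-0.750025, 1.29909, 0.3758)–(0.260456, 1.47726, 0.3758)  len=1.0261
  (v5,v6,v2) [--+] → (-1.40955, 0.513034, 0.3758)–(-0.750025, 1.29909, 0.3758)  len=1.0261
  (v6,v7,v2) [--+] → (-1.40955, -0.513034, 0.3758)–(-1.40954, 0.513034, 0.3758)  len=1.0261
  (v7,v8,v2) [--+] → (-0.750025, -1.29909, 0.3758)–(-1.40954, -0.513034, 0.3758)  len=1.0261
  (v8,v9,v2) [--+] → (0.260456, -1.47726, 0.3758)–(-0.750025, -1.29909, 0.3758)  len=1.0261
  (v9,v10,v2) [--+] → (1.14909, -0.964223, 0.3758)–(0.260456, -1.47726, 0.3758)  len=1.0261
  (v10,v1,v2) [--+] → (1.50005, 0, 0.3758)–(1.14909, -0.964223, 0.3758)  len=1.0261

Chained into 1 loop(s):
  loop 1: 9 segments, perimeter = 9.2348
Total perimeter = 9.235

loops=1 perimeter=9.235


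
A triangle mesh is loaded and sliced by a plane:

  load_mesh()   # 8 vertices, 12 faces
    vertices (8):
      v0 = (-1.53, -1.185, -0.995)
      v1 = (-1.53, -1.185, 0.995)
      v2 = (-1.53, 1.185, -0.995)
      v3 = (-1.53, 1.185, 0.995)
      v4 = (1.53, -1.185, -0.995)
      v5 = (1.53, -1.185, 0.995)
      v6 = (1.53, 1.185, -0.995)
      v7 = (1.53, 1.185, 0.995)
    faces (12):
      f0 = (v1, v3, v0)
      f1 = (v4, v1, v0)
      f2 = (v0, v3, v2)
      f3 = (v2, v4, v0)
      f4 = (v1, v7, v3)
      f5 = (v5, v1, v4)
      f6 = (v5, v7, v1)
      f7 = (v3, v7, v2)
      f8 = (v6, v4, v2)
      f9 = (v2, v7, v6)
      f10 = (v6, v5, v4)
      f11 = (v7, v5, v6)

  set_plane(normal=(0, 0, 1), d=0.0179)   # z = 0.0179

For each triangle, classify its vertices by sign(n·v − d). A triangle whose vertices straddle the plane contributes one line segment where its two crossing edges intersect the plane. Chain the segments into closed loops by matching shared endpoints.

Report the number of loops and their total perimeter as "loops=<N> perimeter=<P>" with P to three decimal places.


Straddling triangles (8 of 12):
  (v1,v3,v0) [++-] → (-1.53, 0.0213181, 0.0179)–(-1.53, -1.185, 0.0179)  len=1.2063
  (v4,v1,v0) [-+-] → (-0.0275246, -1.185, 0.0179)–(-1.53, -1.185, 0.0179)  len=1.5025
  (v0,v3,v2) [-+-] → (-1.53, 0.0213181, 0.0179)–(-1.53, 1.185, 0.0179)  len=1.1637
  (v5,v1,v4) [++-] → (-0.0275246, -1.185, 0.0179)–(1.53, -1.185, 0.0179)  len=1.5575
  (v3,v7,v2) [++-] → (0.0275246, 1.185, 0.0179)–(-1.53, 1.185, 0.0179)  len=1.5575
  (v2,v7,v6) [-+-] → (0.0275246, 1.185, 0.0179)–(1.53, 1.185, 0.0179)  len=1.5025
  (v6,v5,v4) [-+-] → (1.53, -0.0213181, 0.0179)–(1.53, -1.185, 0.0179)  len=1.1637
  (v7,v5,v6) [++-] → (1.53, -0.0213181, 0.0179)–(1.53, 1.185, 0.0179)  len=1.2063

Chained into 1 loop(s):
  loop 1: 8 segments, perimeter = 10.8600
Total perimeter = 10.860

loops=1 perimeter=10.860


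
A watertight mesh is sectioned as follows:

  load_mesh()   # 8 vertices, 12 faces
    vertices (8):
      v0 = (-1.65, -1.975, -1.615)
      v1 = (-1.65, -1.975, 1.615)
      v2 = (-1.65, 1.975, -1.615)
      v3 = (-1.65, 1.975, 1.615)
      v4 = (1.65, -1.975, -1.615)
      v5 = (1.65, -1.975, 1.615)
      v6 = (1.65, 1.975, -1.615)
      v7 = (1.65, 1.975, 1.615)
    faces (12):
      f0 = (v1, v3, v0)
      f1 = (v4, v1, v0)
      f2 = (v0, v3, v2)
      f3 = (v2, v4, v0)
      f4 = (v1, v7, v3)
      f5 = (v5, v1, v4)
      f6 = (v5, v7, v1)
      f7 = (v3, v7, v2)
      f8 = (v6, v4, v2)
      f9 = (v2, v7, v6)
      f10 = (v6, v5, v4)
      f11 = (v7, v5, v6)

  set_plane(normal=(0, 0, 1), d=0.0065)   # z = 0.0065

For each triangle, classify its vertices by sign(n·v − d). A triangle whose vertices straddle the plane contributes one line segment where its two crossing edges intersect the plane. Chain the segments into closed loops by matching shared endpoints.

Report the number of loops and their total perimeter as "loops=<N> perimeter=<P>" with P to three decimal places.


loops=1 perimeter=14.500

Straddling triangles (8 of 12):
  (v1,v3,v0) [++-] → (-1.65, 0.00794892, 0.0065)–(-1.65, -1.975, 0.0065)  len=1.9829
  (v4,v1,v0) [-+-] → (-0.00664087, -1.975, 0.0065)–(-1.65, -1.975, 0.0065)  len=1.6434
  (v0,v3,v2) [-+-] → (-1.65, 0.00794892, 0.0065)–(-1.65, 1.975, 0.0065)  len=1.9671
  (v5,v1,v4) [++-] → (-0.00664087, -1.975, 0.0065)–(1.65, -1.975, 0.0065)  len=1.6566
  (v3,v7,v2) [++-] → (0.00664087, 1.975, 0.0065)–(-1.65, 1.975, 0.0065)  len=1.6566
  (v2,v7,v6) [-+-] → (0.00664087, 1.975, 0.0065)–(1.65, 1.975, 0.0065)  len=1.6434
  (v6,v5,v4) [-+-] → (1.65, -0.00794892, 0.0065)–(1.65, -1.975, 0.0065)  len=1.9671
  (v7,v5,v6) [++-] → (1.65, -0.00794892, 0.0065)–(1.65, 1.975, 0.0065)  len=1.9829

Chained into 1 loop(s):
  loop 1: 8 segments, perimeter = 14.5000
Total perimeter = 14.500


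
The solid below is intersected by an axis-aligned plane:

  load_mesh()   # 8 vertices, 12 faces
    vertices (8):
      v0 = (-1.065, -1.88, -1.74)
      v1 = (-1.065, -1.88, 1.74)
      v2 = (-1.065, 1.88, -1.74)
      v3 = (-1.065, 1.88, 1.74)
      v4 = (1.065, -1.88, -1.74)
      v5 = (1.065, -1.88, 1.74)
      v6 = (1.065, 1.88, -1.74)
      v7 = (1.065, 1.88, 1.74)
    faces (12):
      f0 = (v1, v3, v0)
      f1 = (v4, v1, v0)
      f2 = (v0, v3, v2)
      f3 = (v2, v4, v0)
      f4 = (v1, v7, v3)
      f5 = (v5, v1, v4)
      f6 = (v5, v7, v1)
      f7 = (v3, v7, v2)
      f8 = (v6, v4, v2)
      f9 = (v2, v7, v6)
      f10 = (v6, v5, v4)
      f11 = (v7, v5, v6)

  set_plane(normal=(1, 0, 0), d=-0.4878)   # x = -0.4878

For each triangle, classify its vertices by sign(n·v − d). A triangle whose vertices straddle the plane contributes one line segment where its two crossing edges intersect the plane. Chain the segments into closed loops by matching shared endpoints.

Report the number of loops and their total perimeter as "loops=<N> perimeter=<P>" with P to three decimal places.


Straddling triangles (8 of 12):
  (v4,v1,v0) [+--] → (-0.4878, -1.88, 0.796969)–(-0.4878, -1.88, -1.74)  len=2.5370
  (v2,v4,v0) [-+-] → (-0.4878, 0.861093, -1.74)–(-0.4878, -1.88, -1.74)  len=2.7411
  (v1,v7,v3) [-+-] → (-0.4878, -0.861093, 1.74)–(-0.4878, 1.88, 1.74)  len=2.7411
  (v5,v1,v4) [+-+] → (-0.4878, -1.88, 1.74)–(-0.4878, -1.88, 0.796969)  len=0.9430
  (v5,v7,v1) [++-] → (-0.4878, -0.861093, 1.74)–(-0.4878, -1.88, 1.74)  len=1.0189
  (v3,v7,v2) [-+-] → (-0.4878, 1.88, 1.74)–(-0.4878, 1.88, -0.796969)  len=2.5370
  (v6,v4,v2) [++-] → (-0.4878, 0.861093, -1.74)–(-0.4878, 1.88, -1.74)  len=1.0189
  (v2,v7,v6) [-++] → (-0.4878, 1.88, -0.796969)–(-0.4878, 1.88, -1.74)  len=0.9430

Chained into 1 loop(s):
  loop 1: 8 segments, perimeter = 14.4800
Total perimeter = 14.480

loops=1 perimeter=14.480


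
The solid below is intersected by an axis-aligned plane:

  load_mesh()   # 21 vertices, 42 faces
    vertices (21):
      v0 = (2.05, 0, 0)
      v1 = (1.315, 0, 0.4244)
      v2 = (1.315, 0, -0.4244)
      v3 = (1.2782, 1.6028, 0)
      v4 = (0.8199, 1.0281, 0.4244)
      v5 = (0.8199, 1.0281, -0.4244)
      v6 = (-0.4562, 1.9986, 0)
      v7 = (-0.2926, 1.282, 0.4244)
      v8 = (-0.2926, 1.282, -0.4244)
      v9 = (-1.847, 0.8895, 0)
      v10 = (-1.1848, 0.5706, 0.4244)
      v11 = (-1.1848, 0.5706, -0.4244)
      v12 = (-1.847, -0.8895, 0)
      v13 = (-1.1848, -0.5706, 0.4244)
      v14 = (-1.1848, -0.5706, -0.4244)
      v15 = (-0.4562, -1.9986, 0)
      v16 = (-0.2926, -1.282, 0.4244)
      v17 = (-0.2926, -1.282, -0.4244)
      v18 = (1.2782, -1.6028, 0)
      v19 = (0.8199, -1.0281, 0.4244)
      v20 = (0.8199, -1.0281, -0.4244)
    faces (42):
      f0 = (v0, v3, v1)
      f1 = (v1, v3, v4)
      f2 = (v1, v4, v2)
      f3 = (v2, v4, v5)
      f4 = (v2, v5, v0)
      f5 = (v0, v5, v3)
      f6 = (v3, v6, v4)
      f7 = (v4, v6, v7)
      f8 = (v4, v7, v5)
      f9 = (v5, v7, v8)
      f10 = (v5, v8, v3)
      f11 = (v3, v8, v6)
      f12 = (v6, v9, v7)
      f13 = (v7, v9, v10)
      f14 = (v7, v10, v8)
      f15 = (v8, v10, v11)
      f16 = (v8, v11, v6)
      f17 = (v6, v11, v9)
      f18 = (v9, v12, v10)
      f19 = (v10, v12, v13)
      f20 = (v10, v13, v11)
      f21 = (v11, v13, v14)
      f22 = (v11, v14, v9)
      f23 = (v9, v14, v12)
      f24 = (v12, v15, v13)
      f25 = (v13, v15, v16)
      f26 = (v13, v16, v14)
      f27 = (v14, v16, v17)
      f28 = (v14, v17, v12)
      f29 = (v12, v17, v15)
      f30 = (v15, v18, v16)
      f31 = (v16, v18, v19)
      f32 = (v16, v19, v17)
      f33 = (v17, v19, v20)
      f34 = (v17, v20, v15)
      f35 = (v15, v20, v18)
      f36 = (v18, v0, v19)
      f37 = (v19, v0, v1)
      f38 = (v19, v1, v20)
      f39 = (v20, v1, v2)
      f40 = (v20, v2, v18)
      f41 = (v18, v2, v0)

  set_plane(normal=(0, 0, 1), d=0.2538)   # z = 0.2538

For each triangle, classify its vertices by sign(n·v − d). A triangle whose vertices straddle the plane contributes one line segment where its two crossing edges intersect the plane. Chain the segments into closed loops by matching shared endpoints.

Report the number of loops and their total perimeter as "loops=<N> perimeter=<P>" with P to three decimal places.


loops=2 perimeter=17.770

Straddling triangles (28 of 42):
  (v0,v3,v1) [--+] → (1.30021, 0.644292, 0.2538)–(1.61045, 0, 0.2538)  len=0.7151
  (v1,v3,v4) [+-+] → (1.30021, 0.644292, 0.2538)–(1.00413, 1.25912, 0.2538)  len=0.6824
  (v1,v4,v2) [++-] → (0.91941, 0.821463, 0.2538)–(1.315, 0, 0.2538)  len=0.9118
  (v2,v4,v5) [-+-] → (0.91941, 0.821463, 0.2538)–(0.8199, 1.0281, 0.2538)  len=0.2293
  (v3,v6,v4) [--+] → (0.306934, 1.41822, 0.2538)–(1.00413, 1.25912, 0.2538)  len=0.7151
  (v4,v6,v7) [+-+] → (0.306934, 1.41822, 0.2538)–(-0.358364, 1.57006, 0.2538)  len=0.6824
  (v4,v7,v5) [++-] → (-0.068999, 1.23097, 0.2538)–(0.8199, 1.0281, 0.2538)  len=0.9118
  (v5,v7,v8) [-+-] → (-0.068999, 1.23097, 0.2538)–(-0.2926, 1.282, 0.2538)  len=0.2294
  (v6,v9,v7) [--+] → (-0.917437, 1.12422, 0.2538)–(-0.358364, 1.57006, 0.2538)  len=0.7151
  (v7,v9,v10) [+-+] → (-0.917437, 1.12422, 0.2538)–(-1.45099, 0.698791, 0.2538)  len=0.6824
  (v7,v10,v8) [++-] → (-1.00548, 0.713584, 0.2538)–(-0.2926, 1.282, 0.2538)  len=0.9118
  (v8,v10,v11) [-+-] → (-1.00548, 0.713584, 0.2538)–(-1.1848, 0.5706, 0.2538)  len=0.2293
  (v9,v12,v10) [--+] → (-1.45099, -0.0163299, 0.2538)–(-1.45099, 0.698791, 0.2538)  len=0.7151
  (v10,v12,v13) [+-+] → (-1.45099, -0.0163299, 0.2538)–(-1.45099, -0.698791, 0.2538)  len=0.6825
  (v10,v13,v11) [++-] → (-1.1848, -0.341231, 0.2538)–(-1.1848, 0.5706, 0.2538)  len=0.9118
  (v11,v13,v14) [-+-] → (-1.1848, -0.341231, 0.2538)–(-1.1848, -0.5706, 0.2538)  len=0.2294
  (v12,v15,v13) [--+] → (-0.891918, -1.14463, 0.2538)–(-1.45099, -0.698791, 0.2538)  len=0.7151
  (v13,v15,v16) [+-+] → (-0.891918, -1.14463, 0.2538)–(-0.358364, -1.57006, 0.2538)  len=0.6824
  (v13,v16,v14) [++-] → (-0.471923, -1.13902, 0.2538)–(-1.1848, -0.5706, 0.2538)  len=0.9118
  (v14,v16,v17) [-+-] → (-0.471923, -1.13902, 0.2538)–(-0.2926, -1.282, 0.2538)  len=0.2293
  (v15,v18,v16) [--+] → (0.338829, -1.41095, 0.2538)–(-0.358364, -1.57006, 0.2538)  len=0.7151
  (v16,v18,v19) [+-+] → (0.338829, -1.41095, 0.2538)–(1.00413, -1.25912, 0.2538)  len=0.6824
  (v16,v19,v17) [++-] → (0.596299, -1.07913, 0.2538)–(-0.2926, -1.282, 0.2538)  len=0.9118
  (v17,v19,v20) [-+-] → (0.596299, -1.07913, 0.2538)–(0.8199, -1.0281, 0.2538)  len=0.2294
  (v18,v0,v19) [--+] → (1.31437, -0.614825, 0.2538)–(1.00413, -1.25912, 0.2538)  len=0.7151
  (v19,v0,v1) [+-+] → (1.31437, -0.614825, 0.2538)–(1.61045, 0, 0.2538)  len=0.6824
  (v19,v1,v20) [++-] → (1.21549, -0.206637, 0.2538)–(0.8199, -1.0281, 0.2538)  len=0.9118
  (v20,v1,v2) [-+-] → (1.21549, -0.206637, 0.2538)–(1.315, 0, 0.2538)  len=0.2293

Chained into 2 loop(s):
  loop 1: 14 segments, perimeter = 9.7826
  loop 2: 14 segments, perimeter = 7.9878
Total perimeter = 17.770


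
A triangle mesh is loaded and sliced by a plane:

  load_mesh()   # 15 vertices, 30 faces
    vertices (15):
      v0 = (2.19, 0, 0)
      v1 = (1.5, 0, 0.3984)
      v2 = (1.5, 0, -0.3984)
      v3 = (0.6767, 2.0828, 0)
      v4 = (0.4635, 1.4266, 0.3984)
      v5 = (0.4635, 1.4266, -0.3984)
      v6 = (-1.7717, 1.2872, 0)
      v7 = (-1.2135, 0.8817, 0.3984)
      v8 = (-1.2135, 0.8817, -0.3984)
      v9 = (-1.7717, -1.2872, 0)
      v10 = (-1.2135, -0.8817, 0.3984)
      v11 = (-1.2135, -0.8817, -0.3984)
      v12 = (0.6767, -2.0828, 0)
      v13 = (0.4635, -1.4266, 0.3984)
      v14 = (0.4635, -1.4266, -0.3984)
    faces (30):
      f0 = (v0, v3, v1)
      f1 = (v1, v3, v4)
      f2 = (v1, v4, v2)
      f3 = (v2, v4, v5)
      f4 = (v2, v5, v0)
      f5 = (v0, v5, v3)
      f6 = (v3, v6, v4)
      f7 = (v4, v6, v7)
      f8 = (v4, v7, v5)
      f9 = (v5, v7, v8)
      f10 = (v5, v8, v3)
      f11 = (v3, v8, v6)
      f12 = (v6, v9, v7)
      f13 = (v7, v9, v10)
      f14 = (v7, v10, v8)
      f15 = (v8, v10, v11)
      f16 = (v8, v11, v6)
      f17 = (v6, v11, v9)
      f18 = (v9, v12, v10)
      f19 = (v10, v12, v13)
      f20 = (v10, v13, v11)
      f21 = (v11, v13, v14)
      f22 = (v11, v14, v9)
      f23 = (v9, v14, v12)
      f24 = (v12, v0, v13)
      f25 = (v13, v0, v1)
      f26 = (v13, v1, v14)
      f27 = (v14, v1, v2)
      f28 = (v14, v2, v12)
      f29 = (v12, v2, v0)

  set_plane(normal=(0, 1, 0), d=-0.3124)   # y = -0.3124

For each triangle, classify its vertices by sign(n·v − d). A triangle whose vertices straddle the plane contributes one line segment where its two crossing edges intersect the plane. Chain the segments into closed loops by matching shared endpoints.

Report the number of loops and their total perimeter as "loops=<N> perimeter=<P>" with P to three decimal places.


loops=2 perimeter=4.559

Straddling triangles (12 of 30):
  (v6,v9,v7) [+-+] → (-1.7717, -0.3124, 0)–(-1.52082, -0.3124, 0.179059)  len=0.3082
  (v7,v9,v10) [+--] → (-1.52082, -0.3124, 0.179059)–(-1.2135, -0.3124, 0.3984)  len=0.3776
  (v7,v10,v8) [+-+] → (-1.2135, -0.3124, 0.3984)–(-1.2135, -0.3124, 0.141159)  len=0.2572
  (v8,v10,v11) [+--] → (-1.2135, -0.3124, 0.141159)–(-1.2135, -0.3124, -0.3984)  len=0.5396
  (v8,v11,v6) [+-+] → (-1.2135, -0.3124, -0.3984)–(-1.36002, -0.3124, -0.293827)  len=0.1800
  (v6,v11,v9) [+--] → (-1.36002, -0.3124, -0.293827)–(-1.7717, -0.3124, 0)  len=0.5058
  (v12,v0,v13) [-+-] → (1.96302, -0.3124, 0)–(1.81193, -0.3124, 0.0872425)  len=0.1745
  (v13,v0,v1) [-++] → (1.81193, -0.3124, 0.0872425)–(1.27302, -0.3124, 0.3984)  len=0.6223
  (v13,v1,v14) [-+-] → (1.27302, -0.3124, 0.3984)–(1.27302, -0.3124, 0.223915)  len=0.1745
  (v14,v1,v2) [-++] → (1.27302, -0.3124, 0.223915)–(1.27302, -0.3124, -0.3984)  len=0.6223
  (v14,v2,v12) [-+-] → (1.27302, -0.3124, -0.3984)–(1.37651, -0.3124, -0.338644)  len=0.1195
  (v12,v2,v0) [-++] → (1.37651, -0.3124, -0.338644)–(1.96302, -0.3124, 0)  len=0.6773

Chained into 2 loop(s):
  loop 1: 6 segments, perimeter = 2.1684
  loop 2: 6 segments, perimeter = 2.3903
Total perimeter = 4.559


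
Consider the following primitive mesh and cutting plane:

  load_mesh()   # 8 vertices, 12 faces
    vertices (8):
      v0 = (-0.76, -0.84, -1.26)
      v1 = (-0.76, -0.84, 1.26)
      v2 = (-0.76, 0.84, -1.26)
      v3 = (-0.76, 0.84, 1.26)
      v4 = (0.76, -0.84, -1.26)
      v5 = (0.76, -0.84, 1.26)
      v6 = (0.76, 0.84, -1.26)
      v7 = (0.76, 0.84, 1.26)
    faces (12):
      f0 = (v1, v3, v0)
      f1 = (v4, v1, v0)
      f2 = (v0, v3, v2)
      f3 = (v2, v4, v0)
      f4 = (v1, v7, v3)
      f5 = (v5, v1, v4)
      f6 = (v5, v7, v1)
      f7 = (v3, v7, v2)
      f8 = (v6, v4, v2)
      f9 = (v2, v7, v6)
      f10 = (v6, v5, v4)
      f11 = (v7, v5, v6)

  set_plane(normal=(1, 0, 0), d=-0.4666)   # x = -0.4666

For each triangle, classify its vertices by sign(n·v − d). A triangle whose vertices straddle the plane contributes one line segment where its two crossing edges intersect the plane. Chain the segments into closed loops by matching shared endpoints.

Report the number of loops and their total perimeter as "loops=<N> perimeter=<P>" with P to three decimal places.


loops=1 perimeter=8.400

Straddling triangles (8 of 12):
  (v4,v1,v0) [+--] → (-0.4666, -0.84, 0.773574)–(-0.4666, -0.84, -1.26)  len=2.0336
  (v2,v4,v0) [-+-] → (-0.4666, 0.515716, -1.26)–(-0.4666, -0.84, -1.26)  len=1.3557
  (v1,v7,v3) [-+-] → (-0.4666, -0.515716, 1.26)–(-0.4666, 0.84, 1.26)  len=1.3557
  (v5,v1,v4) [+-+] → (-0.4666, -0.84, 1.26)–(-0.4666, -0.84, 0.773574)  len=0.4864
  (v5,v7,v1) [++-] → (-0.4666, -0.515716, 1.26)–(-0.4666, -0.84, 1.26)  len=0.3243
  (v3,v7,v2) [-+-] → (-0.4666, 0.84, 1.26)–(-0.4666, 0.84, -0.773574)  len=2.0336
  (v6,v4,v2) [++-] → (-0.4666, 0.515716, -1.26)–(-0.4666, 0.84, -1.26)  len=0.3243
  (v2,v7,v6) [-++] → (-0.4666, 0.84, -0.773574)–(-0.4666, 0.84, -1.26)  len=0.4864

Chained into 1 loop(s):
  loop 1: 8 segments, perimeter = 8.4000
Total perimeter = 8.400


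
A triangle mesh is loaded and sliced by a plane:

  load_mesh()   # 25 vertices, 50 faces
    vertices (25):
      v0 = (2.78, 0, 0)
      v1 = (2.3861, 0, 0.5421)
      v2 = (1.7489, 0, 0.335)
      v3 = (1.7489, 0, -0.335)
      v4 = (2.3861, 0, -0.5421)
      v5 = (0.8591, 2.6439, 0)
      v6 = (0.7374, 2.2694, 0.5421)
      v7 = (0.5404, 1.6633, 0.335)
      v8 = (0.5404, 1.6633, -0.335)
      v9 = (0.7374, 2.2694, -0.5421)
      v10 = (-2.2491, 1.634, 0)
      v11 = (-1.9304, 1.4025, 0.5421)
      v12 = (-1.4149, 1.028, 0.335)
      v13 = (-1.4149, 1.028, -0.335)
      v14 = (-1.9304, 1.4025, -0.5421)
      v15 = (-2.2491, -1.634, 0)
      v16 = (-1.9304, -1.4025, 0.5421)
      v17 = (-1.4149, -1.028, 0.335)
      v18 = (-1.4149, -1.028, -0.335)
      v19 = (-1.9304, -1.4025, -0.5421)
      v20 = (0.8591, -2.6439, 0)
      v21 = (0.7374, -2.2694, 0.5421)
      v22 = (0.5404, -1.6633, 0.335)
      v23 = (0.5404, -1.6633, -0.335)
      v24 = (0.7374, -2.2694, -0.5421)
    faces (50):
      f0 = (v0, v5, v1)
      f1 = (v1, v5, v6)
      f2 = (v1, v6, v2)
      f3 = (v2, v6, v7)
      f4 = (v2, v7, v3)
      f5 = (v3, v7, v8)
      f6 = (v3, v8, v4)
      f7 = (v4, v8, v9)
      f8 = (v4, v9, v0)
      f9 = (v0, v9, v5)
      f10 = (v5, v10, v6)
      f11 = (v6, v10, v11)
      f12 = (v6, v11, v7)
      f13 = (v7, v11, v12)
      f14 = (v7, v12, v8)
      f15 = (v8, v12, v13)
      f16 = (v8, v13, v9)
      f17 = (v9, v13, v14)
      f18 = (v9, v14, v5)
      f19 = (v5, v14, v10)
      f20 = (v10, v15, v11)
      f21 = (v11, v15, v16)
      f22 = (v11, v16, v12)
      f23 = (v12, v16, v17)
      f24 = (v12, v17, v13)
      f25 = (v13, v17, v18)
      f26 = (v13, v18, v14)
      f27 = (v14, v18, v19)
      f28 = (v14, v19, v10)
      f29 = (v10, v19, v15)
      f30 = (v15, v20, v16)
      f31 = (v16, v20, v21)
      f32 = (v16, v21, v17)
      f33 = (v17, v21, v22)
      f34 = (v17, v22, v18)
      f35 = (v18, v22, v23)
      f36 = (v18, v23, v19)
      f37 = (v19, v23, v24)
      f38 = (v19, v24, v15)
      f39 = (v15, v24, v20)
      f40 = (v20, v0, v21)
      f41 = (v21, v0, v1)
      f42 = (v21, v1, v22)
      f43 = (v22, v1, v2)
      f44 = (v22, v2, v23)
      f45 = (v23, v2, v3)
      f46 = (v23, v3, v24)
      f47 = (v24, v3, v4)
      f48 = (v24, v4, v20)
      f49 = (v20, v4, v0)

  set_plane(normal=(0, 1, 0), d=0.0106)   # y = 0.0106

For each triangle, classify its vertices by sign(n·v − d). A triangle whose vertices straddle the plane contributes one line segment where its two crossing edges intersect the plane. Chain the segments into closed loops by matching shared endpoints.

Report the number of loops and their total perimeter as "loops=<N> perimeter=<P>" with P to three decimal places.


loops=2 perimeter=6.389

Straddling triangles (20 of 50):
  (v0,v5,v1) [-+-] → (2.7723, 0.0106, 0)–(2.37998, 0.0106, 0.539927)  len=0.6674
  (v1,v5,v6) [-++] → (2.37998, 0.0106, 0.539927)–(2.3784, 0.0106, 0.5421)  len=0.0027
  (v1,v6,v2) [-+-] → (2.3784, 0.0106, 0.5421)–(1.74418, 0.0106, 0.335967)  len=0.6669
  (v2,v6,v7) [-++] → (1.74418, 0.0106, 0.335967)–(1.7412, 0.0106, 0.335)  len=0.0031
  (v2,v7,v3) [-+-] → (1.7412, 0.0106, 0.335)–(1.7412, 0.0106, -0.33073)  len=0.6657
  (v3,v7,v8) [-++] → (1.7412, 0.0106, -0.33073)–(1.7412, 0.0106, -0.335)  len=0.0043
  (v3,v8,v4) [-+-] → (1.7412, 0.0106, -0.335)–(2.37434, 0.0106, -0.54078)  len=0.6657
  (v4,v8,v9) [-++] → (2.37434, 0.0106, -0.54078)–(2.3784, 0.0106, -0.5421)  len=0.0043
  (v4,v9,v0) [-+-] → (2.3784, 0.0106, -0.5421)–(2.77046, 0.0106, -0.00253206)  len=0.6670
  (v0,v9,v5) [-++] → (2.77046, 0.0106, -0.00253206)–(2.7723, 0.0106, 0)  len=0.0031
  (v10,v15,v11) [+-+] → (-2.2491, 0.0106, 0)–(-2.07649, 0.0106, 0.293607)  len=0.3406
  (v11,v15,v16) [+--] → (-2.07649, 0.0106, 0.293607)–(-1.9304, 0.0106, 0.5421)  len=0.2883
  (v11,v16,v12) [+-+] → (-1.9304, 0.0106, 0.5421)–(-1.63069, 0.0106, 0.421691)  len=0.3230
  (v12,v16,v17) [+--] → (-1.63069, 0.0106, 0.421691)–(-1.4149, 0.0106, 0.335)  len=0.2325
  (v12,v17,v13) [+-+] → (-1.4149, 0.0106, 0.335)–(-1.4149, 0.0106, -0.00345428)  len=0.3385
  (v13,v17,v18) [+--] → (-1.4149, 0.0106, -0.00345428)–(-1.4149, 0.0106, -0.335)  len=0.3315
  (v13,v18,v14) [+-+] → (-1.4149, 0.0106, -0.335)–(-1.63518, 0.0106, -0.423498)  len=0.2374
  (v14,v18,v19) [+--] → (-1.63518, 0.0106, -0.423498)–(-1.9304, 0.0106, -0.5421)  len=0.3182
  (v14,v19,v10) [+-+] → (-1.9304, 0.0106, -0.5421)–(-2.07871, 0.0106, -0.289822)  len=0.2926
  (v10,v19,v15) [+--] → (-2.07871, 0.0106, -0.289822)–(-2.2491, 0.0106, 0)  len=0.3362

Chained into 2 loop(s):
  loop 1: 10 segments, perimeter = 3.3502
  loop 2: 10 segments, perimeter = 3.0388
Total perimeter = 6.389


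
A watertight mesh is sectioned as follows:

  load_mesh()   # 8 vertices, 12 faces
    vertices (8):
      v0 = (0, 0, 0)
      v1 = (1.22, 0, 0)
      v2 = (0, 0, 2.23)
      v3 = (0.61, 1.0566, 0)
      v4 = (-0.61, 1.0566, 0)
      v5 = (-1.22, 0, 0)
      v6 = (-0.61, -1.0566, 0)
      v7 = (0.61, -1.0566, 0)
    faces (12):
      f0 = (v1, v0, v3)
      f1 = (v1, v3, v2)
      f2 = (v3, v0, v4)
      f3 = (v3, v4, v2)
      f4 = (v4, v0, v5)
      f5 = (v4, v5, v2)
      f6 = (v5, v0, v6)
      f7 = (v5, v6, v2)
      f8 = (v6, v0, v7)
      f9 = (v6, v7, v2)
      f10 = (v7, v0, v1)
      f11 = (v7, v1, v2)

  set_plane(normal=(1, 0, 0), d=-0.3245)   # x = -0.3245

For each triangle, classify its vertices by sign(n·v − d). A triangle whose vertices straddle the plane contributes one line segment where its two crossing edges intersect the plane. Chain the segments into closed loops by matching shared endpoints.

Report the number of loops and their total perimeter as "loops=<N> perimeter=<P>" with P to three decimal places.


Straddling triangles (8 of 12):
  (v3,v0,v4) [++-] → (-0.3245, 0.562077, 0)–(-0.3245, 1.0566, 0)  len=0.4945
  (v3,v4,v2) [+-+] → (-0.3245, 1.0566, 0)–(-0.3245, 0.562077, 1.04371)  len=1.1549
  (v4,v0,v5) [-+-] → (-0.3245, 0.562077, 0)–(-0.3245, 0, 0)  len=0.5621
  (v4,v5,v2) [--+] → (-0.3245, 0, 1.63686)–(-0.3245, 0.562077, 1.04371)  len=0.8172
  (v5,v0,v6) [-+-] → (-0.3245, 0, 0)–(-0.3245, -0.562077, 0)  len=0.5621
  (v5,v6,v2) [--+] → (-0.3245, -0.562077, 1.04371)–(-0.3245, 0, 1.63686)  len=0.8172
  (v6,v0,v7) [-++] → (-0.3245, -0.562077, 0)–(-0.3245, -1.0566, 0)  len=0.4945
  (v6,v7,v2) [-++] → (-0.3245, -1.0566, 0)–(-0.3245, -0.562077, 1.04371)  len=1.1549

Chained into 1 loop(s):
  loop 1: 8 segments, perimeter = 6.0574
Total perimeter = 6.057

loops=1 perimeter=6.057


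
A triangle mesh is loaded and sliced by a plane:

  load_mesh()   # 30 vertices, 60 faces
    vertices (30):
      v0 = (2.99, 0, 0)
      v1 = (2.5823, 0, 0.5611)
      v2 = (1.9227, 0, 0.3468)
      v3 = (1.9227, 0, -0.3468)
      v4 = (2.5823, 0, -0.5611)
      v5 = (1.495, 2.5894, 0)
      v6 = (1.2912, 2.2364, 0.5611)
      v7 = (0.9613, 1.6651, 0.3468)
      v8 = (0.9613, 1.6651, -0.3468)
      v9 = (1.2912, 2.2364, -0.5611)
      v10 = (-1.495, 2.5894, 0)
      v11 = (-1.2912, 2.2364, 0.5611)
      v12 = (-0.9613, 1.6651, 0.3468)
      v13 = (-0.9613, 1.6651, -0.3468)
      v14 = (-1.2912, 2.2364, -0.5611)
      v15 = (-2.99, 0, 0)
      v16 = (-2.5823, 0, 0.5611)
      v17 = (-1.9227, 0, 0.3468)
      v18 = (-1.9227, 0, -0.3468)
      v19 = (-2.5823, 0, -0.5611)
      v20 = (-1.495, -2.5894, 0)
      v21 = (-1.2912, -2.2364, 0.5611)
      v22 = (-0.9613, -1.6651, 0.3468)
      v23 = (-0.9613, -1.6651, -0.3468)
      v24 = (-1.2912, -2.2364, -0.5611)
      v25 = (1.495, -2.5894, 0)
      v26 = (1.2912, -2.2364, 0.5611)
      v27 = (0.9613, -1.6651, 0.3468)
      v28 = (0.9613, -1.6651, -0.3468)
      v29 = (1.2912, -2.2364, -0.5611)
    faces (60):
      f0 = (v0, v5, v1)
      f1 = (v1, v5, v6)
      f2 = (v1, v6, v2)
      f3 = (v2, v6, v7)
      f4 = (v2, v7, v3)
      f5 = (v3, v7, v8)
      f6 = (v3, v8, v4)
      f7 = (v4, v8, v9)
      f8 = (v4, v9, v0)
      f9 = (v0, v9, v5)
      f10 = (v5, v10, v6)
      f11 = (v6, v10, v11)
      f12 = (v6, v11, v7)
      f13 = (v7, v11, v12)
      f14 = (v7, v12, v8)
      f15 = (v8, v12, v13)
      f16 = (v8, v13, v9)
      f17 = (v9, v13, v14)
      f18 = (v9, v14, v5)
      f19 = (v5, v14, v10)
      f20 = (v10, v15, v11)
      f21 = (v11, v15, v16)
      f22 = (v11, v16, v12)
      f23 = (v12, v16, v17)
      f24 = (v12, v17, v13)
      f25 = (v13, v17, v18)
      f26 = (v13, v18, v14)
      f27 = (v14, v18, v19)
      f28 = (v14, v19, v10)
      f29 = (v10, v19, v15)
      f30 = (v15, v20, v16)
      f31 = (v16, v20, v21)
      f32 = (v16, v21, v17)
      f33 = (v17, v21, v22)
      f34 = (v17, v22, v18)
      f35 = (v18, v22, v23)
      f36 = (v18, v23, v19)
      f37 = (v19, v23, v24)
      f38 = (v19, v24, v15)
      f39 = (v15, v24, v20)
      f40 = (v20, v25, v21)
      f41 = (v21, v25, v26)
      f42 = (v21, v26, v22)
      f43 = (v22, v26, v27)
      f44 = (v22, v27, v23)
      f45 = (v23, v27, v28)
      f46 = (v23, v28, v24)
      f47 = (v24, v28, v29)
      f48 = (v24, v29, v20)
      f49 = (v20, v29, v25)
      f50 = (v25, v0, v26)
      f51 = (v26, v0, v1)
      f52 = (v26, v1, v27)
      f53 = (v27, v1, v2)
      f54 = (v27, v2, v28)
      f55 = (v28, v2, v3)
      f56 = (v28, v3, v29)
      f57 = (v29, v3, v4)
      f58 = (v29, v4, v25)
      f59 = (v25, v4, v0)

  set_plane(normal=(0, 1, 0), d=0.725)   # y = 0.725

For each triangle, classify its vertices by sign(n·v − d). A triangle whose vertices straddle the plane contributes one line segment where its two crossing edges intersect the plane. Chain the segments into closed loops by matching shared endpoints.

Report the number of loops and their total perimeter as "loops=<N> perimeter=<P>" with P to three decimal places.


Straddling triangles (20 of 60):
  (v0,v5,v1) [-+-] → (2.57142, 0.725, 0)–(2.27787, 0.725, 0.403999)  len=0.4994
  (v1,v5,v6) [-++] → (2.27787, 0.725, 0.403999)–(2.16375, 0.725, 0.5611)  len=0.1942
  (v1,v6,v2) [-+-] → (2.16375, 0.725, 0.5611)–(1.71798, 0.725, 0.416272)  len=0.4687
  (v2,v6,v7) [-++] → (1.71798, 0.725, 0.416272)–(1.5041, 0.725, 0.3468)  len=0.2249
  (v2,v7,v3) [-+-] → (1.5041, 0.725, 0.3468)–(1.5041, 0.725, -0.0448001)  len=0.3916
  (v3,v7,v8) [-++] → (1.5041, 0.725, -0.0448001)–(1.5041, 0.725, -0.3468)  len=0.3020
  (v3,v8,v4) [-+-] → (1.5041, 0.725, -0.3468)–(1.8765, 0.725, -0.467792)  len=0.3916
  (v4,v8,v9) [-++] → (1.8765, 0.725, -0.467792)–(2.16375, 0.725, -0.5611)  len=0.3020
  (v4,v9,v0) [-+-] → (2.16375, 0.725, -0.5611)–(2.43928, 0.725, -0.181898)  len=0.4687
  (v0,v9,v5) [-++] → (2.43928, 0.725, -0.181898)–(2.57142, 0.725, 0)  len=0.2248
  (v10,v15,v11) [+-+] → (-2.57142, 0.725, 0)–(-2.43928, 0.725, 0.181898)  len=0.2248
  (v11,v15,v16) [+--] → (-2.43928, 0.725, 0.181898)–(-2.16375, 0.725, 0.5611)  len=0.4687
  (v11,v16,v12) [+-+] → (-2.16375, 0.725, 0.5611)–(-1.8765, 0.725, 0.467792)  len=0.3020
  (v12,v16,v17) [+--] → (-1.8765, 0.725, 0.467792)–(-1.5041, 0.725, 0.3468)  len=0.3916
  (v12,v17,v13) [+-+] → (-1.5041, 0.725, 0.3468)–(-1.5041, 0.725, 0.0448001)  len=0.3020
  (v13,v17,v18) [+--] → (-1.5041, 0.725, 0.0448001)–(-1.5041, 0.725, -0.3468)  len=0.3916
  (v13,v18,v14) [+-+] → (-1.5041, 0.725, -0.3468)–(-1.71798, 0.725, -0.416272)  len=0.2249
  (v14,v18,v19) [+--] → (-1.71798, 0.725, -0.416272)–(-2.16375, 0.725, -0.5611)  len=0.4687
  (v14,v19,v10) [+-+] → (-2.16375, 0.725, -0.5611)–(-2.27787, 0.725, -0.403999)  len=0.1942
  (v10,v19,v15) [+--] → (-2.27787, 0.725, -0.403999)–(-2.57142, 0.725, 0)  len=0.4994

Chained into 2 loop(s):
  loop 1: 10 segments, perimeter = 3.4679
  loop 2: 10 segments, perimeter = 3.4679
Total perimeter = 6.936

loops=2 perimeter=6.936


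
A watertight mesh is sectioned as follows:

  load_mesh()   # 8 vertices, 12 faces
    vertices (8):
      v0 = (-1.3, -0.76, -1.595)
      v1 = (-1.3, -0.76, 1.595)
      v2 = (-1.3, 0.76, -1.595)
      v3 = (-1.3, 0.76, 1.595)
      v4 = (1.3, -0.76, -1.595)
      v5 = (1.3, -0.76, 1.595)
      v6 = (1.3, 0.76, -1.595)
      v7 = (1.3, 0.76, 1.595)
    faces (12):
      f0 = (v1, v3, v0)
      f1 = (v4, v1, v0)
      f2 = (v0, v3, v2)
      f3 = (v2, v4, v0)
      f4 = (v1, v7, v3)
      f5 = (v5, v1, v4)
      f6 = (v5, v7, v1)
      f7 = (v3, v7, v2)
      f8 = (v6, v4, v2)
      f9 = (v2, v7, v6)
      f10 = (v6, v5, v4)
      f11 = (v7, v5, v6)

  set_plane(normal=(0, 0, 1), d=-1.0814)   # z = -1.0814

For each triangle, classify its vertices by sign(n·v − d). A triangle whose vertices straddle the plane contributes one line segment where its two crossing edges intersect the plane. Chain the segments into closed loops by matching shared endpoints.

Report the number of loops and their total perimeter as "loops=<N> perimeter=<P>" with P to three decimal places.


Straddling triangles (8 of 12):
  (v1,v3,v0) [++-] → (-1.3, -0.515275, -1.0814)–(-1.3, -0.76, -1.0814)  len=0.2447
  (v4,v1,v0) [-+-] → (0.881392, -0.76, -1.0814)–(-1.3, -0.76, -1.0814)  len=2.1814
  (v0,v3,v2) [-+-] → (-1.3, -0.515275, -1.0814)–(-1.3, 0.76, -1.0814)  len=1.2753
  (v5,v1,v4) [++-] → (0.881392, -0.76, -1.0814)–(1.3, -0.76, -1.0814)  len=0.4186
  (v3,v7,v2) [++-] → (-0.881392, 0.76, -1.0814)–(-1.3, 0.76, -1.0814)  len=0.4186
  (v2,v7,v6) [-+-] → (-0.881392, 0.76, -1.0814)–(1.3, 0.76, -1.0814)  len=2.1814
  (v6,v5,v4) [-+-] → (1.3, 0.515275, -1.0814)–(1.3, -0.76, -1.0814)  len=1.2753
  (v7,v5,v6) [++-] → (1.3, 0.515275, -1.0814)–(1.3, 0.76, -1.0814)  len=0.2447

Chained into 1 loop(s):
  loop 1: 8 segments, perimeter = 8.2400
Total perimeter = 8.240

loops=1 perimeter=8.240


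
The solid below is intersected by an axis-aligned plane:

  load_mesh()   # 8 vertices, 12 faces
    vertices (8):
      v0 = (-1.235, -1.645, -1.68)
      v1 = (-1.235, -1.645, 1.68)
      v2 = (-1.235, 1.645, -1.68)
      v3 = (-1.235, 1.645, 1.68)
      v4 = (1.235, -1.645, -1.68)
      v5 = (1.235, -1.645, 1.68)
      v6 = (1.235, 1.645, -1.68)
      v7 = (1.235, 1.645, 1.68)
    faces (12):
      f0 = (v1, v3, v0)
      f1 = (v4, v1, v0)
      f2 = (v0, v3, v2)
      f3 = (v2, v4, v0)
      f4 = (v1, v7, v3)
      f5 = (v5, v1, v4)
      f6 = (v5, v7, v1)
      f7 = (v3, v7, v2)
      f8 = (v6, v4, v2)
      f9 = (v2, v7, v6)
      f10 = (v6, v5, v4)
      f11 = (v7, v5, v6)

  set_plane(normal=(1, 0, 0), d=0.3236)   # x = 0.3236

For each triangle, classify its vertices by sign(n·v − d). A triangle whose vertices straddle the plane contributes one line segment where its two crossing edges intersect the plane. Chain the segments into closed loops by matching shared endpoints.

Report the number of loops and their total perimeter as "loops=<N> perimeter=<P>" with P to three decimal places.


loops=1 perimeter=13.300

Straddling triangles (8 of 12):
  (v4,v1,v0) [+--] → (0.3236, -1.645, -0.440201)–(0.3236, -1.645, -1.68)  len=1.2398
  (v2,v4,v0) [-+-] → (0.3236, -0.43103, -1.68)–(0.3236, -1.645, -1.68)  len=1.2140
  (v1,v7,v3) [-+-] → (0.3236, 0.43103, 1.68)–(0.3236, 1.645, 1.68)  len=1.2140
  (v5,v1,v4) [+-+] → (0.3236, -1.645, 1.68)–(0.3236, -1.645, -0.440201)  len=2.1202
  (v5,v7,v1) [++-] → (0.3236, 0.43103, 1.68)–(0.3236, -1.645, 1.68)  len=2.0760
  (v3,v7,v2) [-+-] → (0.3236, 1.645, 1.68)–(0.3236, 1.645, 0.440201)  len=1.2398
  (v6,v4,v2) [++-] → (0.3236, -0.43103, -1.68)–(0.3236, 1.645, -1.68)  len=2.0760
  (v2,v7,v6) [-++] → (0.3236, 1.645, 0.440201)–(0.3236, 1.645, -1.68)  len=2.1202

Chained into 1 loop(s):
  loop 1: 8 segments, perimeter = 13.3000
Total perimeter = 13.300


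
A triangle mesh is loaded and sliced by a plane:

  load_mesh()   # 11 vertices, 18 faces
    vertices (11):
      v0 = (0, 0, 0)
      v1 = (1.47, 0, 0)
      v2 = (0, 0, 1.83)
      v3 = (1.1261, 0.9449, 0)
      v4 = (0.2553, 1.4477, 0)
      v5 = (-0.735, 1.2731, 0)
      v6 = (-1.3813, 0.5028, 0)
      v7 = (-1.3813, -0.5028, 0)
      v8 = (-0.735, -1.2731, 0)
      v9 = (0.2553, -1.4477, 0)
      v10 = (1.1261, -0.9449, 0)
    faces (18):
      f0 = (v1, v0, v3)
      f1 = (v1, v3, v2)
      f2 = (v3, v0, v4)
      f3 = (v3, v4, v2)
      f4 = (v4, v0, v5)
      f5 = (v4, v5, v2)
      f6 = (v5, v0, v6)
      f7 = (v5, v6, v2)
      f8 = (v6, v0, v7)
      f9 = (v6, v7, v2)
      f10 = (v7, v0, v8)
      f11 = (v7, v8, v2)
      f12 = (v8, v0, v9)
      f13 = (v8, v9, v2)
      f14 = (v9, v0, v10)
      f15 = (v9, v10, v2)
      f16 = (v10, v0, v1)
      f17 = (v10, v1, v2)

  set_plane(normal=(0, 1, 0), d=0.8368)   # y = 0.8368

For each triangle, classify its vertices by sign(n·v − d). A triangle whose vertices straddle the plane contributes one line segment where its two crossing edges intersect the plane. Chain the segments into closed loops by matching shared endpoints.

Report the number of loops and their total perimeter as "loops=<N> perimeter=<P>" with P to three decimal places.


Straddling triangles (8 of 18):
  (v1,v0,v3) [--+] → (0.99727, 0.8368, 0)–(1.16544, 0.8368, 0)  len=0.1682
  (v1,v3,v2) [-+-] → (1.16544, 0.8368, 0)–(0.99727, 0.8368, 0.209359)  len=0.2685
  (v3,v0,v4) [+-+] → (0.99727, 0.8368, 0)–(0.147569, 0.8368, 0)  len=0.8497
  (v3,v4,v2) [++-] → (0.147569, 0.8368, 0.772223)–(0.99727, 0.8368, 0.209359)  len=1.0192
  (v4,v0,v5) [+-+] → (0.147569, 0.8368, 0)–(-0.483111, 0.8368, 0)  len=0.6307
  (v4,v5,v2) [++-] → (-0.483111, 0.8368, 0.627153)–(0.147569, 0.8368, 0.772223)  len=0.6471
  (v5,v0,v6) [+--] → (-0.483111, 0.8368, 0)–(-1.10107, 0.8368, 0)  len=0.6180
  (v5,v6,v2) [+--] → (-1.10107, 0.8368, 0)–(-0.483111, 0.8368, 0.627153)  len=0.8804

Chained into 1 loop(s):
  loop 1: 8 segments, perimeter = 5.0819
Total perimeter = 5.082

loops=1 perimeter=5.082


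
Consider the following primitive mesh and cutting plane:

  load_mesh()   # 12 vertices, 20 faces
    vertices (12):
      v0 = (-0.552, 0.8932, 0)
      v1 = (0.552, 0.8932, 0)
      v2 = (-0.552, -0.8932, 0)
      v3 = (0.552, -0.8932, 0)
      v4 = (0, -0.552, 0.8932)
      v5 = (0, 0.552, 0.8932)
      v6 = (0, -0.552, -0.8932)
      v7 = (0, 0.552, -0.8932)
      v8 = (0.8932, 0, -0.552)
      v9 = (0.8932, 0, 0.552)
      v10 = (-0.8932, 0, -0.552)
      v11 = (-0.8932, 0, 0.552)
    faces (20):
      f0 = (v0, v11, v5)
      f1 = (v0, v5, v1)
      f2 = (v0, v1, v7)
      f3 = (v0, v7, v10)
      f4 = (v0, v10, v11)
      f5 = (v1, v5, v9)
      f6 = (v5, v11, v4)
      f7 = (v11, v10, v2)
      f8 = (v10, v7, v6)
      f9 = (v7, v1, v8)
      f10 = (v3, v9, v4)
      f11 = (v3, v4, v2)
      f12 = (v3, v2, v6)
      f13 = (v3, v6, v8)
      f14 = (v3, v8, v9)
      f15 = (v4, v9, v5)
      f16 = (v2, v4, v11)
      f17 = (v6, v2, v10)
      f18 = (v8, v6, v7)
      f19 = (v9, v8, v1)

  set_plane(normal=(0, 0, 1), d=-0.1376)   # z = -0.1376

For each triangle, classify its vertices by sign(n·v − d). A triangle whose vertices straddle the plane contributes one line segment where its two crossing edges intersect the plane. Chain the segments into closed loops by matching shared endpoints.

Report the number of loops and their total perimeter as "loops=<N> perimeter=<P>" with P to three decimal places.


Straddling triangles (10 of 20):
  (v0,v1,v7) [++-] → (0.466963, 0.840637, -0.1376)–(-0.466963, 0.840637, -0.1376)  len=0.9339
  (v0,v7,v10) [+--] → (-0.466963, 0.840637, -0.1376)–(-0.637053, 0.670547, -0.1376)  len=0.2405
  (v0,v10,v11) [+-+] → (-0.637053, 0.670547, -0.1376)–(-0.8932, 0, -0.1376)  len=0.7178
  (v11,v10,v2) [+-+] → (-0.8932, 0, -0.1376)–(-0.637053, -0.670547, -0.1376)  len=0.7178
  (v7,v1,v8) [-+-] → (0.466963, 0.840637, -0.1376)–(0.637053, 0.670547, -0.1376)  len=0.2405
  (v3,v2,v6) [++-] → (-0.466963, -0.840637, -0.1376)–(0.466963, -0.840637, -0.1376)  len=0.9339
  (v3,v6,v8) [+--] → (0.466963, -0.840637, -0.1376)–(0.637053, -0.670547, -0.1376)  len=0.2405
  (v3,v8,v9) [+-+] → (0.637053, -0.670547, -0.1376)–(0.8932, 0, -0.1376)  len=0.7178
  (v6,v2,v10) [-+-] → (-0.466963, -0.840637, -0.1376)–(-0.637053, -0.670547, -0.1376)  len=0.2405
  (v9,v8,v1) [+-+] → (0.8932, 0, -0.1376)–(0.637053, 0.670547, -0.1376)  len=0.7178

Chained into 1 loop(s):
  loop 1: 10 segments, perimeter = 5.7012
Total perimeter = 5.701

loops=1 perimeter=5.701


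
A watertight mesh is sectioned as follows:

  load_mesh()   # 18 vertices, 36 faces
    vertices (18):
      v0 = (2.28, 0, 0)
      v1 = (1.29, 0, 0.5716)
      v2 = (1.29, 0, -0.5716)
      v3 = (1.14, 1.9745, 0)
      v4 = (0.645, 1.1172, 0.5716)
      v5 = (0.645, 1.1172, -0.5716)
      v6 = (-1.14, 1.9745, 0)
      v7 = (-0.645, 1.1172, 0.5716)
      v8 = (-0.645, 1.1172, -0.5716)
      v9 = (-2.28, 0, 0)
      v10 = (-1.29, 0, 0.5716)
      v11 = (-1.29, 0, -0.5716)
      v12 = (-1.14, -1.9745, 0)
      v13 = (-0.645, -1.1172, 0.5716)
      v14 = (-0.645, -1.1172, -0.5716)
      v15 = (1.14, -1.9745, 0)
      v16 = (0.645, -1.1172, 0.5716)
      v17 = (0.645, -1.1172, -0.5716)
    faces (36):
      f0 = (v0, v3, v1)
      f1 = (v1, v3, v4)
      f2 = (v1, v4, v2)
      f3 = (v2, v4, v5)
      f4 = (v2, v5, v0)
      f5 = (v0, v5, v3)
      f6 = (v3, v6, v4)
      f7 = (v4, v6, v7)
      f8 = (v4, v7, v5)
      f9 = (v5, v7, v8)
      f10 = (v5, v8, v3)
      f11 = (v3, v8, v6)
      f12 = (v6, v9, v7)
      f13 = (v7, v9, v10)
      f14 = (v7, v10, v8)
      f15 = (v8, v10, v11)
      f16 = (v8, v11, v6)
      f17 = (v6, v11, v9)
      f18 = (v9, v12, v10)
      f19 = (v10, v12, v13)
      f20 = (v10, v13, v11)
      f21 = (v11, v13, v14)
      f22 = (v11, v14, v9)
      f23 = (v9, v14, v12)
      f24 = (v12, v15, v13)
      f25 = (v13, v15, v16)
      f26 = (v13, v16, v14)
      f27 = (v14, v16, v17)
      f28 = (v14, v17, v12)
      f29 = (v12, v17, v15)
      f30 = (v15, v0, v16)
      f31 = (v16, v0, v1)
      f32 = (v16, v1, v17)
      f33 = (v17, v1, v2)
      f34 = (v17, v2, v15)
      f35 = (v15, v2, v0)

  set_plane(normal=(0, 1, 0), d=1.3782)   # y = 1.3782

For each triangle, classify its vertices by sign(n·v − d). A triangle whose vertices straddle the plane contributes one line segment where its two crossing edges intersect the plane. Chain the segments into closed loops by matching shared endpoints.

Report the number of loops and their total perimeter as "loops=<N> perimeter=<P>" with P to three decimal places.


Straddling triangles (10 of 36):
  (v0,v3,v1) [-+-] → (1.48428, 1.3782, 0)–(1.1853, 1.3782, 0.172623)  len=0.3452
  (v1,v3,v4) [-+-] → (1.1853, 1.3782, 0.172623)–(0.7957, 1.3782, 0.39758)  len=0.4499
  (v0,v5,v3) [--+] → (0.7957, 1.3782, -0.39758)–(1.48428, 1.3782, 0)  len=0.7951
  (v3,v6,v4) [++-] → (0.101567, 1.3782, 0.39758)–(0.7957, 1.3782, 0.39758)  len=0.6941
  (v4,v6,v7) [-+-] → (0.101567, 1.3782, 0.39758)–(-0.7957, 1.3782, 0.39758)  len=0.8973
  (v5,v8,v3) [--+] → (-0.101567, 1.3782, -0.39758)–(0.7957, 1.3782, -0.39758)  len=0.8973
  (v3,v8,v6) [+-+] → (-0.101567, 1.3782, -0.39758)–(-0.7957, 1.3782, -0.39758)  len=0.6941
  (v6,v9,v7) [+--] → (-1.48428, 1.3782, 0)–(-0.7957, 1.3782, 0.39758)  len=0.7951
  (v8,v11,v6) [--+] → (-1.1853, 1.3782, -0.172623)–(-0.7957, 1.3782, -0.39758)  len=0.4499
  (v6,v11,v9) [+--] → (-1.1853, 1.3782, -0.172623)–(-1.48428, 1.3782, 0)  len=0.3452

Chained into 1 loop(s):
  loop 1: 10 segments, perimeter = 6.3633
Total perimeter = 6.363

loops=1 perimeter=6.363
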